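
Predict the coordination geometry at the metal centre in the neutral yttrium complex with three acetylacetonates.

Ligand charges: each acetylacetonate is −1. With an overall charge of 0 the yttrium centre must be in the +3 oxidation state.
Y sits in group 3, so the d-electron count is 3 − 3 = 0.
Counting donor atoms: 3×acetylacetonate (bidentate) → 6 donors. Coordination number = 6.
Six donors around a single metal centre give an octahedral coordination sphere.

octahedral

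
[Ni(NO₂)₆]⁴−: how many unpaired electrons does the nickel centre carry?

Each nitro (N-bound nitrite) is −1; balancing the −4 overall charge requires Ni(II).
Ni sits in group 10, so the d-electron count is 10 − 2 = 8.
In an octahedral field the d⁸ configuration is t₂g⁶e_g² (only one arrangement possible), giving 2 unpaired electrons.

2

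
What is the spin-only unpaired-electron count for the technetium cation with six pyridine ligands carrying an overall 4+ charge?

3 unpaired electrons

Ligand charges: pyridine is neutral. With an overall charge of +4 the technetium centre must be in the +4 oxidation state.
Technetium is a group-7 element; Tc(IV) is therefore d³.
In an octahedral field the d³ configuration is t₂g³e_g⁰ (only one arrangement possible), giving 3 unpaired electrons.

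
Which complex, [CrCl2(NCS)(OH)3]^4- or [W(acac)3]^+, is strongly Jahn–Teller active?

[CrCl2(NCS)(OH)3]^4-: Each chloride is −1; each isothiocyanate is −1; each hydroxide is −1; balancing the −4 overall charge requires Cr(II). Cr sits in group 6, so the d-electron count is 6 − 2 = 4. Chloride, hydroxide, and isothiocyanate are weak-field ligands for a first-row metal, so the complex is high-spin. The t₂g³e_g¹ (high-spin) configuration has an unevenly filled e_g set; the Jahn–Teller theorem predicts a tetragonal distortion (typically axial elongation) to lift the degeneracy.
[W(acac)3]^+: Each acetylacetonate is −1; balancing the +1 overall charge requires W(IV). Group 6 minus oxidation state 4 gives a d² configuration. The d² configuration leaves the e_g set evenly filled (or empty) — no strong Jahn–Teller driving force.

[CrCl2(NCS)(OH)3]^4-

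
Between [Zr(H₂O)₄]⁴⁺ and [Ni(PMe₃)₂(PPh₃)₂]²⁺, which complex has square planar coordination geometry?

For [Zr(H₂O)₄]⁴⁺: Water is neutral; balancing the +4 overall charge requires Zr(IV). Zr sits in group 4, so the d-electron count is 4 − 4 = 0. A d⁰ ion has no crystal-field stabilisation preference between square planar and tetrahedral, so four ligands adopt the sterically favoured tetrahedral geometry. → tetrahedral.
For [Ni(PMe₃)₂(PPh₃)₂]²⁺: Summing ligand charges against the +2 overall charge gives an oxidation state of +2 for nickel. Ni sits in group 10, so the d-electron count is 10 − 2 = 8. Trimethylphosphine and triphenylphosphine are strong-field ligands (high in the spectrochemical series). A 3d d⁸ ion with strong-field ligands gains enough CFSE to favour square planar over tetrahedral. → square planar.

[Ni(PMe₃)₂(PPh₃)₂]²⁺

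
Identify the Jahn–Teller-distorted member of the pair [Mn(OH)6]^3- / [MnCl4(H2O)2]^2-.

[Mn(OH)6]^3-

[Mn(OH)6]^3-: Each hydroxide is −1; balancing the −3 overall charge requires Mn(III). Group 7 minus oxidation state 3 gives a d⁴ configuration. Hydroxide is a weak-field ligand for a first-row metal, so the complex is high-spin. The t₂g³e_g¹ (high-spin) configuration has an unevenly filled e_g set; the Jahn–Teller theorem predicts a tetragonal distortion (typically axial elongation) to lift the degeneracy.
[MnCl4(H2O)2]^2-: Each chloride is −1; water is neutral; balancing the −2 overall charge requires Mn(II). Manganese is a group-7 element; Mn(II) is therefore d⁵. Chloride is a weak-field ligand for a first-row metal, so the complex is high-spin. The d⁵ configuration leaves the e_g set evenly filled (or empty) — no strong Jahn–Teller driving force.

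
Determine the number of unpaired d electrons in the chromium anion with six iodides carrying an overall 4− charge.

4

Each iodide is −1; balancing the −4 overall charge requires Cr(II).
Chromium is a group-6 element; Cr(II) is therefore d⁴.
The spin state decides the count: Iodide is a weak-field ligand for a first-row metal, so the complex is high-spin.
An octahedral high-spin d⁴ ion is t₂g³e_g¹, giving 4 unpaired electrons.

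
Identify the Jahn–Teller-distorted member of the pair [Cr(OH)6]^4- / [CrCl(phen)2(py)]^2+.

[Cr(OH)6]^4-: Each hydroxide is −1; balancing the −4 overall charge requires Cr(II). Group 6 minus oxidation state 2 gives a d⁴ configuration. Hydroxide is a weak-field ligand for a first-row metal, so the complex is high-spin. The t₂g³e_g¹ (high-spin) configuration has an unevenly filled e_g set; the Jahn–Teller theorem predicts a tetragonal distortion (typically axial elongation) to lift the degeneracy.
[CrCl(phen)2(py)]^2+: Summing ligand charges against the +2 overall charge gives an oxidation state of +3 for chromium. Group 6 minus oxidation state 3 gives a d³ configuration. The d³ configuration leaves the e_g set evenly filled (or empty) — no strong Jahn–Teller driving force.

[Cr(OH)6]^4-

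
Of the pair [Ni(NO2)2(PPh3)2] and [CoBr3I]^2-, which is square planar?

For [Ni(NO2)2(PPh3)2]: Each nitro (N-bound nitrite) is −1; triphenylphosphine is neutral; balancing the 0 overall charge requires Ni(II). Nickel is a group-10 element; Ni(II) is therefore d⁸. Nitro (N-bound nitrite) and triphenylphosphine are strong-field ligands (high in the spectrochemical series). A 3d d⁸ ion with strong-field ligands gains enough CFSE to favour square planar over tetrahedral. → square planar.
For [CoBr3I]^2-: Each bromide is −1; each iodide is −1; balancing the −2 overall charge requires Co(II). Cobalt is a group-9 element; Co(II) is therefore d⁷. For a high-spin 3d d⁷ ion with weak-field ligands the small Δₜ gives little square-planar CFSE advantage, so four ligands adopt the sterically favoured tetrahedral geometry. → tetrahedral.

[Ni(NO2)2(PPh3)2]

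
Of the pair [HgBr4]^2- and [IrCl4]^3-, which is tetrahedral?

For [HgBr4]^2-: Summing ligand charges against the −2 overall charge gives an oxidation state of +2 for mercury. Group 12 minus oxidation state 2 gives a d¹⁰ configuration. A d¹⁰ ion has no crystal-field stabilisation preference between square planar and tetrahedral, so four ligands adopt the sterically favoured tetrahedral geometry. → tetrahedral.
For [IrCl4]^3-: Ligand charges: each chloride is −1. With an overall charge of −3 the iridium centre must be in the +1 oxidation state. Ir sits in group 9, so the d-electron count is 9 − 1 = 8. A 5d d⁸ ion has a large crystal-field splitting; square planar leaves the high-energy d_{x²−y²} orbital empty and maximises CFSE. → square planar.

[HgBr4]^2-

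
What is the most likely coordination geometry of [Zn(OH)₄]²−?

Summing ligand charges against the −2 overall charge gives an oxidation state of +2 for zinc.
Zinc is a group-12 element; Zn(II) is therefore d¹⁰.
Coordination number: 4.
A d¹⁰ ion has no crystal-field stabilisation preference between square planar and tetrahedral, so four ligands adopt the sterically favoured tetrahedral geometry.

tetrahedral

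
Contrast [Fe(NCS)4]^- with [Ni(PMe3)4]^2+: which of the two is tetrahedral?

For [Fe(NCS)4]^-: Summing ligand charges against the −1 overall charge gives an oxidation state of +3 for iron. Group 8 minus oxidation state 3 gives a d⁵ configuration. A high-spin d⁵ ion has zero CFSE in either geometry, so four ligands adopt the sterically favoured tetrahedral geometry. → tetrahedral.
For [Ni(PMe3)4]^2+: Ligand charges: trimethylphosphine is neutral. With an overall charge of +2 the nickel centre must be in the +2 oxidation state. Ni sits in group 10, so the d-electron count is 10 − 2 = 8. Trimethylphosphine is a strong-field ligand (high in the spectrochemical series). A 3d d⁸ ion with strong-field ligands gains enough CFSE to favour square planar over tetrahedral. → square planar.

[Fe(NCS)4]^-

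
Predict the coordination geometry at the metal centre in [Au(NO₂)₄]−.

Ligand charges: each nitro (N-bound nitrite) is −1. With an overall charge of −1 the gold centre must be in the +3 oxidation state.
Gold is a group-11 element; Au(III) is therefore d⁸.
Coordination number: 4.
A 5d d⁸ ion has a large crystal-field splitting; square planar leaves the high-energy d_{x²−y²} orbital empty and maximises CFSE.

square planar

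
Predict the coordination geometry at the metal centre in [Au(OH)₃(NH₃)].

Summing ligand charges against the 0 overall charge gives an oxidation state of +3 for gold.
Au sits in group 11, so the d-electron count is 11 − 3 = 8.
Coordination number: 4.
A 5d d⁸ ion has a large crystal-field splitting; square planar leaves the high-energy d_{x²−y²} orbital empty and maximises CFSE.

square planar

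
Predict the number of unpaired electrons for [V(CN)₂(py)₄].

3

Each cyanide is −1; pyridine is neutral; balancing the 0 overall charge requires V(II).
Vanadium is a group-5 element; V(II) is therefore d³.
In an octahedral field the d³ configuration is t₂g³e_g⁰ (only one arrangement possible), giving 3 unpaired electrons.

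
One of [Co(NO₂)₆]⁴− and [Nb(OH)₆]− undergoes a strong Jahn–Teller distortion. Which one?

[Co(NO₂)₆]⁴−: Summing ligand charges against the −4 overall charge gives an oxidation state of +2 for cobalt. Cobalt is a group-9 element; Co(II) is therefore d⁷. Nitro (N-bound nitrite) is a strong-field ligand (high in the spectrochemical series) for a first-row metal, so the complex is low-spin. The t₂g⁶e_g¹ (low-spin) configuration has an unevenly filled e_g set; the Jahn–Teller theorem predicts a tetragonal distortion (typically axial elongation) to lift the degeneracy.
[Nb(OH)₆]−: Each hydroxide is −1; balancing the −1 overall charge requires Nb(V). Niobium is a group-5 element; Nb(V) is therefore d⁰. The d⁰ configuration leaves the e_g set evenly filled (or empty) — no strong Jahn–Teller driving force.

[Co(NO₂)₆]⁴−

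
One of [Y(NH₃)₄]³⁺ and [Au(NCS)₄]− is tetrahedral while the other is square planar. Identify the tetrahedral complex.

For [Y(NH₃)₄]³⁺: Summing ligand charges against the +3 overall charge gives an oxidation state of +3 for yttrium. Y sits in group 3, so the d-electron count is 3 − 3 = 0. A d⁰ ion has no crystal-field stabilisation preference between square planar and tetrahedral, so four ligands adopt the sterically favoured tetrahedral geometry. → tetrahedral.
For [Au(NCS)₄]−: Ligand charges: each isothiocyanate is −1. With an overall charge of −1 the gold centre must be in the +3 oxidation state. Au sits in group 11, so the d-electron count is 11 − 3 = 8. A 5d d⁸ ion has a large crystal-field splitting; square planar leaves the high-energy d_{x²−y²} orbital empty and maximises CFSE. → square planar.

[Y(NH₃)₄]³⁺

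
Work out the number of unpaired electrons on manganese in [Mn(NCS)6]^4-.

5

Ligand charges: each isothiocyanate is −1. With an overall charge of −4 the manganese centre must be in the +2 oxidation state.
Manganese is a group-7 element; Mn(II) is therefore d⁵.
The spin state decides the count: Isothiocyanate is a weak-field ligand for a first-row metal, so the complex is high-spin.
An octahedral high-spin d⁵ ion is t₂g³e_g², giving 5 unpaired electrons.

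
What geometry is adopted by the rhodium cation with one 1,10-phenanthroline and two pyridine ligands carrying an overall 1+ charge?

1,10-phenanthroline is neutral; pyridine is neutral; balancing the +1 overall charge requires Rh(I).
Rh sits in group 9, so the d-electron count is 9 − 1 = 8.
Counting donor atoms: 1×1,10-phenanthroline (bidentate) → 2 donors; 2×pyridine (monodentate) → 2 donors. Coordination number = 4.
A 4d d⁸ ion has a large crystal-field splitting; square planar leaves the high-energy d_{x²−y²} orbital empty and maximises CFSE.

square planar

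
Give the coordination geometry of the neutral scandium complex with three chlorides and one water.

Summing ligand charges against the 0 overall charge gives an oxidation state of +3 for scandium.
Scandium is a group-3 element; Sc(III) is therefore d⁰.
Coordination number: 4.
A d⁰ ion has no crystal-field stabilisation preference between square planar and tetrahedral, so four ligands adopt the sterically favoured tetrahedral geometry.

tetrahedral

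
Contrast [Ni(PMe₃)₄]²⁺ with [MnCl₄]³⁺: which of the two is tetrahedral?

[MnCl₄]³⁺

For [Ni(PMe₃)₄]²⁺: Summing ligand charges against the +2 overall charge gives an oxidation state of +2 for nickel. Nickel is a group-10 element; Ni(II) is therefore d⁸. Trimethylphosphine is a strong-field ligand (high in the spectrochemical series). A 3d d⁸ ion with strong-field ligands gains enough CFSE to favour square planar over tetrahedral. → square planar.
For [MnCl₄]³⁺: Summing ligand charges against the +3 overall charge gives an oxidation state of +7 for manganese. Mn sits in group 7, so the d-electron count is 7 − 7 = 0. A d⁰ ion has no crystal-field stabilisation preference between square planar and tetrahedral, so four ligands adopt the sterically favoured tetrahedral geometry. → tetrahedral.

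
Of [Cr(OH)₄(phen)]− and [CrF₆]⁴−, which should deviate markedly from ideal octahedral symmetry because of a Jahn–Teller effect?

[CrF₆]⁴−

[Cr(OH)₄(phen)]−: Each hydroxide is −1; 1,10-phenanthroline is neutral; balancing the −1 overall charge requires Cr(III). Cr sits in group 6, so the d-electron count is 6 − 3 = 3. The d³ configuration leaves the e_g set evenly filled (or empty) — no strong Jahn–Teller driving force.
[CrF₆]⁴−: Each fluoride is −1; balancing the −4 overall charge requires Cr(II). Chromium is a group-6 element; Cr(II) is therefore d⁴. Fluoride is a weak-field ligand for a first-row metal, so the complex is high-spin. The t₂g³e_g¹ (high-spin) configuration has an unevenly filled e_g set; the Jahn–Teller theorem predicts a tetragonal distortion (typically axial elongation) to lift the degeneracy.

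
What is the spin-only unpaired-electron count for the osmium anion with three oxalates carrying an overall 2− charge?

2 unpaired electrons

Each oxalate is −2; balancing the −2 overall charge requires Os(IV).
Os sits in group 8, so the d-electron count is 8 − 4 = 4.
Counting donor atoms: 3×oxalate (bidentate) → 6 donors. Coordination number = 6.
The spin state decides the count: a 5d ion has a large Δₒ and is invariably low-spin.
An octahedral low-spin d⁴ ion is t₂g⁴e_g⁰, giving 2 unpaired electrons.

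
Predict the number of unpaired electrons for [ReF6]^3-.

2 unpaired electrons

Each fluoride is −1; balancing the −3 overall charge requires Re(III).
Group 7 minus oxidation state 3 gives a d⁴ configuration.
The spin state decides the count: a 5d ion has a large Δₒ and is invariably low-spin.
An octahedral low-spin d⁴ ion is t₂g⁴e_g⁰, giving 2 unpaired electrons.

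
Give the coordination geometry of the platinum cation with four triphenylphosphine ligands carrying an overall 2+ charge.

Summing ligand charges against the +2 overall charge gives an oxidation state of +2 for platinum.
Pt sits in group 10, so the d-electron count is 10 − 2 = 8.
Coordination number: 4.
A 5d d⁸ ion has a large crystal-field splitting; square planar leaves the high-energy d_{x²−y²} orbital empty and maximises CFSE.

square planar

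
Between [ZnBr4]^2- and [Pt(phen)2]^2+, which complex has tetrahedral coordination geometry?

For [ZnBr4]^2-: Ligand charges: each bromide is −1. With an overall charge of −2 the zinc centre must be in the +2 oxidation state. Zn sits in group 12, so the d-electron count is 12 − 2 = 10. A d¹⁰ ion has no crystal-field stabilisation preference between square planar and tetrahedral, so four ligands adopt the sterically favoured tetrahedral geometry. → tetrahedral.
For [Pt(phen)2]^2+: Summing ligand charges against the +2 overall charge gives an oxidation state of +2 for platinum. Pt sits in group 10, so the d-electron count is 10 − 2 = 8. A 5d d⁸ ion has a large crystal-field splitting; square planar leaves the high-energy d_{x²−y²} orbital empty and maximises CFSE. → square planar.

[ZnBr4]^2-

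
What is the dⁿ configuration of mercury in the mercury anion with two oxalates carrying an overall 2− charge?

d10

Each oxalate is −2; balancing the −2 overall charge requires Hg(II).
Group 12 minus oxidation state 2 gives a d¹⁰ configuration.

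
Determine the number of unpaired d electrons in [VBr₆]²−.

1

Summing ligand charges against the −2 overall charge gives an oxidation state of +4 for vanadium.
Group 5 minus oxidation state 4 gives a d¹ configuration.
In an octahedral field the d¹ configuration is t₂g¹e_g⁰ (only one arrangement possible), giving 1 unpaired electron.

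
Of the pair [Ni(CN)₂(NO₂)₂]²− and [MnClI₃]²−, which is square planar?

For [Ni(CN)₂(NO₂)₂]²−: Ligand charges: each cyanide is −1; each nitro (N-bound nitrite) is −1. With an overall charge of −2 the nickel centre must be in the +2 oxidation state. Nickel is a group-10 element; Ni(II) is therefore d⁸. Cyanide and nitro (N-bound nitrite) are strong-field ligands (high in the spectrochemical series). A 3d d⁸ ion with strong-field ligands gains enough CFSE to favour square planar over tetrahedral. → square planar.
For [MnClI₃]²−: Summing ligand charges against the −2 overall charge gives an oxidation state of +2 for manganese. Manganese is a group-7 element; Mn(II) is therefore d⁵. A high-spin d⁵ ion has zero CFSE in either geometry, so four ligands adopt the sterically favoured tetrahedral geometry. → tetrahedral.

[Ni(CN)₂(NO₂)₂]²−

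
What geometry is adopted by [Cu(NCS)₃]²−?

Ligand charges: each isothiocyanate is −1. With an overall charge of −2 the copper centre must be in the +1 oxidation state.
Cu sits in group 11, so the d-electron count is 11 − 1 = 10.
With 3 monodentate ligands the coordination number is 3.
Three ligands around a d¹⁰ centre minimise repulsion in a trigonal-planar arrangement.

trigonal planar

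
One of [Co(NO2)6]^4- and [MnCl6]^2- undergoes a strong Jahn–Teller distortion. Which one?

[Co(NO2)6]^4-: Each nitro (N-bound nitrite) is −1; balancing the −4 overall charge requires Co(II). Group 9 minus oxidation state 2 gives a d⁷ configuration. Nitro (N-bound nitrite) is a strong-field ligand (high in the spectrochemical series) for a first-row metal, so the complex is low-spin. The t₂g⁶e_g¹ (low-spin) configuration has an unevenly filled e_g set; the Jahn–Teller theorem predicts a tetragonal distortion (typically axial elongation) to lift the degeneracy.
[MnCl6]^2-: Summing ligand charges against the −2 overall charge gives an oxidation state of +4 for manganese. Manganese is a group-7 element; Mn(IV) is therefore d³. The d³ configuration leaves the e_g set evenly filled (or empty) — no strong Jahn–Teller driving force.

[Co(NO2)6]^4-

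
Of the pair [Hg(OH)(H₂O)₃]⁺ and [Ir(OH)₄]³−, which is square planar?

For [Hg(OH)(H₂O)₃]⁺: Each hydroxide is −1; water is neutral; balancing the +1 overall charge requires Hg(II). Hg sits in group 12, so the d-electron count is 12 − 2 = 10. A d¹⁰ ion has no crystal-field stabilisation preference between square planar and tetrahedral, so four ligands adopt the sterically favoured tetrahedral geometry. → tetrahedral.
For [Ir(OH)₄]³−: Ligand charges: each hydroxide is −1. With an overall charge of −3 the iridium centre must be in the +1 oxidation state. Group 9 minus oxidation state 1 gives a d⁸ configuration. A 5d d⁸ ion has a large crystal-field splitting; square planar leaves the high-energy d_{x²−y²} orbital empty and maximises CFSE. → square planar.

[Ir(OH)₄]³−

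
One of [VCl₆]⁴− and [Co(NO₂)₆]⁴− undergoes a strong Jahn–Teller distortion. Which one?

[VCl₆]⁴−: Ligand charges: each chloride is −1. With an overall charge of −4 the vanadium centre must be in the +2 oxidation state. Group 5 minus oxidation state 2 gives a d³ configuration. The d³ configuration leaves the e_g set evenly filled (or empty) — no strong Jahn–Teller driving force.
[Co(NO₂)₆]⁴−: Each nitro (N-bound nitrite) is −1; balancing the −4 overall charge requires Co(II). Co sits in group 9, so the d-electron count is 9 − 2 = 7. Nitro (N-bound nitrite) is a strong-field ligand (high in the spectrochemical series) for a first-row metal, so the complex is low-spin. The t₂g⁶e_g¹ (low-spin) configuration has an unevenly filled e_g set; the Jahn–Teller theorem predicts a tetragonal distortion (typically axial elongation) to lift the degeneracy.

[Co(NO₂)₆]⁴−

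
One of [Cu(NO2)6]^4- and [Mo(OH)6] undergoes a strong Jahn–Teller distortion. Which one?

[Cu(NO2)6]^4-

[Cu(NO2)6]^4-: Each nitro (N-bound nitrite) is −1; balancing the −4 overall charge requires Cu(II). Group 11 minus oxidation state 2 gives a d⁹ configuration. The t₂g⁶e_g³ configuration has an unevenly filled e_g set; the Jahn–Teller theorem predicts a tetragonal distortion (typically axial elongation) to lift the degeneracy.
[Mo(OH)6]: Summing ligand charges against the 0 overall charge gives an oxidation state of +6 for molybdenum. Mo sits in group 6, so the d-electron count is 6 − 6 = 0. The d⁰ configuration leaves the e_g set evenly filled (or empty) — no strong Jahn–Teller driving force.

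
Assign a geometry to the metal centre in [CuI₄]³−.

tetrahedral

Summing ligand charges against the −3 overall charge gives an oxidation state of +1 for copper.
Group 11 minus oxidation state 1 gives a d¹⁰ configuration.
With 4 monodentate ligands the coordination number is 4.
A d¹⁰ ion has no crystal-field stabilisation preference between square planar and tetrahedral, so four ligands adopt the sterically favoured tetrahedral geometry.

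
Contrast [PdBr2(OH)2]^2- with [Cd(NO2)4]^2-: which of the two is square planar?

[PdBr2(OH)2]^2-

For [PdBr2(OH)2]^2-: Each bromide is −1; each hydroxide is −1; balancing the −2 overall charge requires Pd(II). Palladium is a group-10 element; Pd(II) is therefore d⁸. A 4d d⁸ ion has a large crystal-field splitting; square planar leaves the high-energy d_{x²−y²} orbital empty and maximises CFSE. → square planar.
For [Cd(NO2)4]^2-: Ligand charges: each nitro (N-bound nitrite) is −1. With an overall charge of −2 the cadmium centre must be in the +2 oxidation state. Group 12 minus oxidation state 2 gives a d¹⁰ configuration. A d¹⁰ ion has no crystal-field stabilisation preference between square planar and tetrahedral, so four ligands adopt the sterically favoured tetrahedral geometry. → tetrahedral.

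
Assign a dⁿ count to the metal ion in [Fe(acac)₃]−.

Ligand charges: each acetylacetonate is −1. With an overall charge of −1 the iron centre must be in the +2 oxidation state.
Group 8 minus oxidation state 2 gives a d⁶ configuration.

d⁶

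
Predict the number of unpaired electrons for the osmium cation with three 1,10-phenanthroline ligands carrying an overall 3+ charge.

1

Ligand charges: 1,10-phenanthroline is neutral. With an overall charge of +3 the osmium centre must be in the +3 oxidation state.
Group 8 minus oxidation state 3 gives a d⁵ configuration.
Counting donor atoms: 3×1,10-phenanthroline (bidentate) → 6 donors. Coordination number = 6.
The spin state decides the count: a 5d ion has a large Δₒ and is invariably low-spin.
An octahedral low-spin d⁵ ion is t₂g⁵e_g⁰, giving 1 unpaired electron.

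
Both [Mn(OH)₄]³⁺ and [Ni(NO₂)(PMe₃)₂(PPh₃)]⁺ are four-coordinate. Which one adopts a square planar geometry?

For [Mn(OH)₄]³⁺: Ligand charges: each hydroxide is −1. With an overall charge of +3 the manganese centre must be in the +7 oxidation state. Group 7 minus oxidation state 7 gives a d⁰ configuration. A d⁰ ion has no crystal-field stabilisation preference between square planar and tetrahedral, so four ligands adopt the sterically favoured tetrahedral geometry. → tetrahedral.
For [Ni(NO₂)(PMe₃)₂(PPh₃)]⁺: Summing ligand charges against the +1 overall charge gives an oxidation state of +2 for nickel. Ni sits in group 10, so the d-electron count is 10 − 2 = 8. Nitro (N-bound nitrite), trimethylphosphine, and triphenylphosphine are strong-field ligands (high in the spectrochemical series). A 3d d⁸ ion with strong-field ligands gains enough CFSE to favour square planar over tetrahedral. → square planar.

[Ni(NO₂)(PMe₃)₂(PPh₃)]⁺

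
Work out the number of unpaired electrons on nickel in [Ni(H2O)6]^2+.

Ligand charges: water is neutral. With an overall charge of +2 the nickel centre must be in the +2 oxidation state.
Group 10 minus oxidation state 2 gives a d⁸ configuration.
In an octahedral field the d⁸ configuration is t₂g⁶e_g² (only one arrangement possible), giving 2 unpaired electrons.

2 unpaired electrons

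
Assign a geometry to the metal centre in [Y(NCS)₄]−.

tetrahedral

Summing ligand charges against the −1 overall charge gives an oxidation state of +3 for yttrium.
Group 3 minus oxidation state 3 gives a d⁰ configuration.
With 4 monodentate ligands the coordination number is 4.
A d⁰ ion has no crystal-field stabilisation preference between square planar and tetrahedral, so four ligands adopt the sterically favoured tetrahedral geometry.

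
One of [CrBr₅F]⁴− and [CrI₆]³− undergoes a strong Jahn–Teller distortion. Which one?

[CrBr₅F]⁴−

[CrBr₅F]⁴−: Each bromide is −1; each fluoride is −1; balancing the −4 overall charge requires Cr(II). Cr sits in group 6, so the d-electron count is 6 − 2 = 4. Bromide and fluoride are weak-field ligands for a first-row metal, so the complex is high-spin. The t₂g³e_g¹ (high-spin) configuration has an unevenly filled e_g set; the Jahn–Teller theorem predicts a tetragonal distortion (typically axial elongation) to lift the degeneracy.
[CrI₆]³−: Summing ligand charges against the −3 overall charge gives an oxidation state of +3 for chromium. Cr sits in group 6, so the d-electron count is 6 − 3 = 3. The d³ configuration leaves the e_g set evenly filled (or empty) — no strong Jahn–Teller driving force.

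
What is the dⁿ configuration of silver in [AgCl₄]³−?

Each chloride is −1; balancing the −3 overall charge requires Ag(I).
Group 11 minus oxidation state 1 gives a d¹⁰ configuration.

d10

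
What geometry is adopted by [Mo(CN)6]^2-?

Summing ligand charges against the −2 overall charge gives an oxidation state of +4 for molybdenum.
Molybdenum is a group-6 element; Mo(IV) is therefore d².
With 6 monodentate ligands the coordination number is 6.
Six donors around a single metal centre give an octahedral coordination sphere.

octahedral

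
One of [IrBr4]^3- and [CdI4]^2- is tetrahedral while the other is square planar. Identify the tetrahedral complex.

For [IrBr4]^3-: Summing ligand charges against the −3 overall charge gives an oxidation state of +1 for iridium. Group 9 minus oxidation state 1 gives a d⁸ configuration. A 5d d⁸ ion has a large crystal-field splitting; square planar leaves the high-energy d_{x²−y²} orbital empty and maximises CFSE. → square planar.
For [CdI4]^2-: Ligand charges: each iodide is −1. With an overall charge of −2 the cadmium centre must be in the +2 oxidation state. Cd sits in group 12, so the d-electron count is 12 − 2 = 10. A d¹⁰ ion has no crystal-field stabilisation preference between square planar and tetrahedral, so four ligands adopt the sterically favoured tetrahedral geometry. → tetrahedral.

[CdI4]^2-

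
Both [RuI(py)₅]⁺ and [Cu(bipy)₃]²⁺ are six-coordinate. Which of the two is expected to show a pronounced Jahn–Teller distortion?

[RuI(py)₅]⁺: Ligand charges: each iodide is −1; pyridine is neutral. With an overall charge of +1 the ruthenium centre must be in the +2 oxidation state. Ru sits in group 8, so the d-electron count is 8 − 2 = 6. A 4d ion has a large Δₒ and is invariably low-spin. The d⁶ configuration leaves the e_g set evenly filled (or empty) — no strong Jahn–Teller driving force.
[Cu(bipy)₃]²⁺: Ligand charges: 2,2′-bipyridine is neutral. With an overall charge of +2 the copper centre must be in the +2 oxidation state. Copper is a group-11 element; Cu(II) is therefore d⁹. The t₂g⁶e_g³ configuration has an unevenly filled e_g set; the Jahn–Teller theorem predicts a tetragonal distortion (typically axial elongation) to lift the degeneracy.

[Cu(bipy)₃]²⁺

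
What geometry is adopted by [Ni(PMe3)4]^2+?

Summing ligand charges against the +2 overall charge gives an oxidation state of +2 for nickel.
Group 10 minus oxidation state 2 gives a d⁸ configuration.
Coordination number: 4.
Trimethylphosphine is a strong-field ligand (high in the spectrochemical series).
A 3d d⁸ ion with strong-field ligands gains enough CFSE to favour square planar over tetrahedral.

square planar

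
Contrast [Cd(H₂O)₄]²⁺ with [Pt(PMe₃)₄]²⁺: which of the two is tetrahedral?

[Cd(H₂O)₄]²⁺

For [Cd(H₂O)₄]²⁺: Ligand charges: water is neutral. With an overall charge of +2 the cadmium centre must be in the +2 oxidation state. Group 12 minus oxidation state 2 gives a d¹⁰ configuration. A d¹⁰ ion has no crystal-field stabilisation preference between square planar and tetrahedral, so four ligands adopt the sterically favoured tetrahedral geometry. → tetrahedral.
For [Pt(PMe₃)₄]²⁺: Trimethylphosphine is neutral; balancing the +2 overall charge requires Pt(II). Platinum is a group-10 element; Pt(II) is therefore d⁸. A 5d d⁸ ion has a large crystal-field splitting; square planar leaves the high-energy d_{x²−y²} orbital empty and maximises CFSE. → square planar.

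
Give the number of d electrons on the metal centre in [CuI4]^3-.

Ligand charges: each iodide is −1. With an overall charge of −3 the copper centre must be in the +1 oxidation state.
Cu sits in group 11, so the d-electron count is 11 − 1 = 10.

d10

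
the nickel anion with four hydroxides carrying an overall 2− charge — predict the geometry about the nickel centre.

Ligand charges: each hydroxide is −1. With an overall charge of −2 the nickel centre must be in the +2 oxidation state.
Nickel is a group-10 element; Ni(II) is therefore d⁸.
With 4 monodentate ligands the coordination number is 4.
Hydroxide is a weak-field ligand.
With weak-field ligands the CFSE gain from square planar is small, so a 3d d⁸ ion takes the sterically preferred tetrahedral geometry.

tetrahedral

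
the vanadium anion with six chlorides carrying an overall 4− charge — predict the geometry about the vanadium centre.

Ligand charges: each chloride is −1. With an overall charge of −4 the vanadium centre must be in the +2 oxidation state.
V sits in group 5, so the d-electron count is 5 − 2 = 3.
With 6 monodentate ligands the coordination number is 6.
Six donors around a single metal centre give an octahedral coordination sphere.

octahedral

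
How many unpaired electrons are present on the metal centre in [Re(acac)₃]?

Each acetylacetonate is −1; balancing the 0 overall charge requires Re(III).
Re sits in group 7, so the d-electron count is 7 − 3 = 4.
Counting donor atoms: 3×acetylacetonate (bidentate) → 6 donors. Coordination number = 6.
The spin state decides the count: a 5d ion has a large Δₒ and is invariably low-spin.
An octahedral low-spin d⁴ ion is t₂g⁴e_g⁰, giving 2 unpaired electrons.

2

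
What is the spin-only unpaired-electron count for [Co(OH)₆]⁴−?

3

Ligand charges: each hydroxide is −1. With an overall charge of −4 the cobalt centre must be in the +2 oxidation state.
Co sits in group 9, so the d-electron count is 9 − 2 = 7.
The spin state decides the count: Hydroxide is a weak-field ligand for a first-row metal, so the complex is high-spin.
An octahedral high-spin d⁷ ion is t₂g⁵e_g², giving 3 unpaired electrons.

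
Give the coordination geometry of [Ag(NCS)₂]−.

linear

Each isothiocyanate is −1; balancing the −1 overall charge requires Ag(I).
Ag sits in group 11, so the d-electron count is 11 − 1 = 10.
Coordination number: 2.
A d¹⁰ ion with only two ligands adopts a linear arrangement (sp hybridisation; no CFSE preference).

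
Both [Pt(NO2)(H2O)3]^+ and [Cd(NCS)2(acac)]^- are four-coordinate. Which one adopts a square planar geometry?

For [Pt(NO2)(H2O)3]^+: Summing ligand charges against the +1 overall charge gives an oxidation state of +2 for platinum. Platinum is a group-10 element; Pt(II) is therefore d⁸. A 5d d⁸ ion has a large crystal-field splitting; square planar leaves the high-energy d_{x²−y²} orbital empty and maximises CFSE. → square planar.
For [Cd(NCS)2(acac)]^-: Ligand charges: each isothiocyanate is −1; each acetylacetonate is −1. With an overall charge of −1 the cadmium centre must be in the +2 oxidation state. Group 12 minus oxidation state 2 gives a d¹⁰ configuration. A d¹⁰ ion has no crystal-field stabilisation preference between square planar and tetrahedral, so four ligands adopt the sterically favoured tetrahedral geometry. → tetrahedral.

[Pt(NO2)(H2O)3]^+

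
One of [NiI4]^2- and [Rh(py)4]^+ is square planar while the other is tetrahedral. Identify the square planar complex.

[Rh(py)4]^+

For [NiI4]^2-: Each iodide is −1; balancing the −2 overall charge requires Ni(II). Ni sits in group 10, so the d-electron count is 10 − 2 = 8. Iodide is a weak-field ligand. With weak-field ligands the CFSE gain from square planar is small, so a 3d d⁸ ion takes the sterically preferred tetrahedral geometry. → tetrahedral.
For [Rh(py)4]^+: Ligand charges: pyridine is neutral. With an overall charge of +1 the rhodium centre must be in the +1 oxidation state. Group 9 minus oxidation state 1 gives a d⁸ configuration. A 4d d⁸ ion has a large crystal-field splitting; square planar leaves the high-energy d_{x²−y²} orbital empty and maximises CFSE. → square planar.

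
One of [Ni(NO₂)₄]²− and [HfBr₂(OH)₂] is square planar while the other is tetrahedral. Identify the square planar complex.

[Ni(NO₂)₄]²−

For [Ni(NO₂)₄]²−: Summing ligand charges against the −2 overall charge gives an oxidation state of +2 for nickel. Group 10 minus oxidation state 2 gives a d⁸ configuration. Nitro (N-bound nitrite) is a strong-field ligand (high in the spectrochemical series). A 3d d⁸ ion with strong-field ligands gains enough CFSE to favour square planar over tetrahedral. → square planar.
For [HfBr₂(OH)₂]: Ligand charges: each bromide is −1; each hydroxide is −1. With an overall charge of 0 the hafnium centre must be in the +4 oxidation state. Group 4 minus oxidation state 4 gives a d⁰ configuration. A d⁰ ion has no crystal-field stabilisation preference between square planar and tetrahedral, so four ligands adopt the sterically favoured tetrahedral geometry. → tetrahedral.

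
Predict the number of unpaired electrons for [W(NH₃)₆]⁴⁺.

2 unpaired electrons

Ligand charges: ammonia is neutral. With an overall charge of +4 the tungsten centre must be in the +4 oxidation state.
Group 6 minus oxidation state 4 gives a d² configuration.
In an octahedral field the d² configuration is t₂g²e_g⁰ (only one arrangement possible), giving 2 unpaired electrons.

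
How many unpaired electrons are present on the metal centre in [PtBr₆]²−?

0

Ligand charges: each bromide is −1. With an overall charge of −2 the platinum centre must be in the +4 oxidation state.
Pt sits in group 10, so the d-electron count is 10 − 4 = 6.
The spin state decides the count: a 5d ion has a large Δₒ and is invariably low-spin.
An octahedral low-spin d⁶ ion is t₂g⁶e_g⁰, giving 0 unpaired electrons.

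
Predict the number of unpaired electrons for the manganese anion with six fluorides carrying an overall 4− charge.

5 unpaired electrons

Ligand charges: each fluoride is −1. With an overall charge of −4 the manganese centre must be in the +2 oxidation state.
Group 7 minus oxidation state 2 gives a d⁵ configuration.
The spin state decides the count: Fluoride is a weak-field ligand for a first-row metal, so the complex is high-spin.
An octahedral high-spin d⁵ ion is t₂g³e_g², giving 5 unpaired electrons.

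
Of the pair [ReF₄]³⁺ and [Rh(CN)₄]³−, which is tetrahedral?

[ReF₄]³⁺

For [ReF₄]³⁺: Ligand charges: each fluoride is −1. With an overall charge of +3 the rhenium centre must be in the +7 oxidation state. Group 7 minus oxidation state 7 gives a d⁰ configuration. A d⁰ ion has no crystal-field stabilisation preference between square planar and tetrahedral, so four ligands adopt the sterically favoured tetrahedral geometry. → tetrahedral.
For [Rh(CN)₄]³−: Summing ligand charges against the −3 overall charge gives an oxidation state of +1 for rhodium. Group 9 minus oxidation state 1 gives a d⁸ configuration. A 4d d⁸ ion has a large crystal-field splitting; square planar leaves the high-energy d_{x²−y²} orbital empty and maximises CFSE. → square planar.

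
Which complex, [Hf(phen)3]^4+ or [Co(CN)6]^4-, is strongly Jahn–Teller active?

[Co(CN)6]^4-

[Hf(phen)3]^4+: Summing ligand charges against the +4 overall charge gives an oxidation state of +4 for hafnium. Group 4 minus oxidation state 4 gives a d⁰ configuration. The d⁰ configuration leaves the e_g set evenly filled (or empty) — no strong Jahn–Teller driving force.
[Co(CN)6]^4-: Ligand charges: each cyanide is −1. With an overall charge of −4 the cobalt centre must be in the +2 oxidation state. Cobalt is a group-9 element; Co(II) is therefore d⁷. Cyanide is a strong-field ligand (high in the spectrochemical series) for a first-row metal, so the complex is low-spin. The t₂g⁶e_g¹ (low-spin) configuration has an unevenly filled e_g set; the Jahn–Teller theorem predicts a tetragonal distortion (typically axial elongation) to lift the degeneracy.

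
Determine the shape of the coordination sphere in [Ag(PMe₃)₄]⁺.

Ligand charges: trimethylphosphine is neutral. With an overall charge of +1 the silver centre must be in the +1 oxidation state.
Group 11 minus oxidation state 1 gives a d¹⁰ configuration.
Coordination number: 4.
A d¹⁰ ion has no crystal-field stabilisation preference between square planar and tetrahedral, so four ligands adopt the sterically favoured tetrahedral geometry.

tetrahedral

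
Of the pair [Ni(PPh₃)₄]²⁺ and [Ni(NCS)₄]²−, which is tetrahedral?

For [Ni(PPh₃)₄]²⁺: Summing ligand charges against the +2 overall charge gives an oxidation state of +2 for nickel. Nickel is a group-10 element; Ni(II) is therefore d⁸. Triphenylphosphine is a strong-field ligand (high in the spectrochemical series). A 3d d⁸ ion with strong-field ligands gains enough CFSE to favour square planar over tetrahedral. → square planar.
For [Ni(NCS)₄]²−: Ligand charges: each isothiocyanate is −1. With an overall charge of −2 the nickel centre must be in the +2 oxidation state. Ni sits in group 10, so the d-electron count is 10 − 2 = 8. Isothiocyanate is a weak-field ligand. With weak-field ligands the CFSE gain from square planar is small, so a 3d d⁸ ion takes the sterically preferred tetrahedral geometry. → tetrahedral.

[Ni(NCS)₄]²−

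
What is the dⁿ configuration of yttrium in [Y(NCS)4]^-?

d0

Each isothiocyanate is −1; balancing the −1 overall charge requires Y(III).
Y sits in group 3, so the d-electron count is 3 − 3 = 0.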